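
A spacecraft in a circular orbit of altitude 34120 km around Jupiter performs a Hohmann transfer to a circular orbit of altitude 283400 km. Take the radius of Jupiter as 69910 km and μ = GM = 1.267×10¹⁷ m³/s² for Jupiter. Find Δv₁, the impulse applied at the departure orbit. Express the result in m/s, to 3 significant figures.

Δv ≈ 8480 m/s

r₁ = 69910 + 34120 = 104030 km = 1.0403×10⁸ m.
r₂ = 69910 + 283400 = 353310 km = 3.5331×10⁸ m.
Transfer ellipse a_t = (r₁ + r₂)/2 = 2.287×10⁸ m.
At r₁: circular v_c1 = √(μ/r₁) = 34900 m/s; transfer-perijove v_p = √[μ(2/r₁ − 1/a_t)] = 43380 m/s.
Δv₁ = v_p − v_c1 = 8481 m/s.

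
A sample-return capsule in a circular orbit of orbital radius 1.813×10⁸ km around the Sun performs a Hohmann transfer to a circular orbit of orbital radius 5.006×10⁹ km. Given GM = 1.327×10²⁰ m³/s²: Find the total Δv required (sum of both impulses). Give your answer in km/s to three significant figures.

r₁ = 1.813×10⁸ km = 1.813×10¹¹ m.
r₂ = 5.006×10⁹ km = 5.006×10¹² m.
Transfer ellipse a_t = (r₁ + r₂)/2 = 2.594×10¹² m.
At r₁: circular v_c1 = √(μ/r₁) = 27050 m/s; transfer-perihelion v_p = √[μ(2/r₁ − 1/a_t)] = 37590 m/s.
Δv₁ = v_p − v_c1 = 10530 m/s.
At r₂: circular v_c2 = √(μ/r₂) = 5149 m/s; transfer-aphelion v_a = √[μ(2/r₂ − 1/a_t)] = 1361 m/s.
Δv₂ = v_c2 − v_a = 3787 m/s.
Total Δv = Δv₁ + Δv₂ = 14320 m/s = 14.32 km/s.

Δv_total ≈ 14.3 km/s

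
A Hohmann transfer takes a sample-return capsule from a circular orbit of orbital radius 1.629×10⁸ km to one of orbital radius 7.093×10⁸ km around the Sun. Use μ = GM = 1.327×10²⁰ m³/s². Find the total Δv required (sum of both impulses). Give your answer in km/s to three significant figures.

Δv_total ≈ 13.2 km/s

r₁ = 1.629×10⁸ km = 1.629×10¹¹ m.
r₂ = 7.093×10⁸ km = 7.093×10¹¹ m.
Transfer ellipse a_t = (r₁ + r₂)/2 = 4.361×10¹¹ m.
At r₁: circular v_c1 = √(μ/r₁) = 28540 m/s; transfer-perihelion v_p = √[μ(2/r₁ − 1/a_t)] = 36400 m/s.
Δv₁ = v_p − v_c1 = 7858 m/s.
At r₂: circular v_c2 = √(μ/r₂) = 13680 m/s; transfer-aphelion v_a = √[μ(2/r₂ − 1/a_t)] = 8360 m/s.
Δv₂ = v_c2 − v_a = 5318 m/s.
Total Δv = Δv₁ + Δv₂ = 13180 m/s = 13.18 km/s.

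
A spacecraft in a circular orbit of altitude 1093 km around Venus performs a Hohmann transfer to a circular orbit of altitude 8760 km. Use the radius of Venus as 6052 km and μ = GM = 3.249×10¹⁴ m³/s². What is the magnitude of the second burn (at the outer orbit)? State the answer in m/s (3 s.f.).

Δv ≈ 905 m/s

r₁ = 6052 + 1093 = 7145.0 km = 7.1450×10⁶ m.
r₂ = 6052 + 8760 = 14812 km = 1.4812×10⁷ m.
Transfer ellipse a_t = (r₁ + r₂)/2 = 1.098×10⁷ m.
At r₁: circular v_c1 = √(μ/r₁) = 6743 m/s; transfer-periapsis v_p = √[μ(2/r₁ − 1/a_t)] = 7833 m/s.
At r₂: circular v_c2 = √(μ/r₂) = 4683 m/s; transfer-apoapsis v_a = √[μ(2/r₂ − 1/a_t)] = 3778 m/s.
Δv₂ = v_c2 − v_a = 905.2 m/s.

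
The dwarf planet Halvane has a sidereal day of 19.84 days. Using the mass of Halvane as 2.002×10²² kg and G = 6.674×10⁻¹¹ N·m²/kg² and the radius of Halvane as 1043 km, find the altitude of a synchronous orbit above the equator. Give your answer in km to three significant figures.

μ = GM = 6.674×10⁻¹¹ × 2.002×10²² = 1.336×10¹² m³/s².
T = 19.84 days = 1.714×10⁶ s.
A synchronous orbit has period T, so by Kepler's third law a = (μT²/4π²)^(1/3).
μT²/4π² = 1.336×10¹² × (1.714×10⁶)² / 39.48 = 9.945×10²² m³.
a = 4.633×10⁷ m = 46331 km.
Altitude h = a − R = 46331 − 1043 = 45288 km.

h_sync ≈ 45300 km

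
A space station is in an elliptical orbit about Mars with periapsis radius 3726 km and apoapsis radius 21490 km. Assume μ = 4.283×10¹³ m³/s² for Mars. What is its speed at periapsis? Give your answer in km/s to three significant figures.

Semi-major axis a = (r_p + r_a)/2 = 12608 km = 1.261×10⁷ m.
Vis-viva: v² = μ(2/r − 1/a) = 4.283×10¹³ × (5.368×10⁻⁷ − 7.931×10⁻⁸) = 1.959×10⁷ m²/s².
v = 4426 m/s = 4.426 km/s.

v ≈ 4.43 km/s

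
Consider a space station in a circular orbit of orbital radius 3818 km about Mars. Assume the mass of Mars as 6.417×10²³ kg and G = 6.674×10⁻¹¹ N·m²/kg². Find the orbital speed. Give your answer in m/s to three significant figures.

μ = GM = 6.674×10⁻¹¹ × 6.417×10²³ = 4.283×10¹³ m³/s².
r = 3818 km = 3.818×10⁶ m.
For a circular orbit v = √(μ/r) = √(4.283×10¹³ / 3.818×10⁶) = √(1.122×10⁷) = 3349 m/s.

v ≈ 3350 m/s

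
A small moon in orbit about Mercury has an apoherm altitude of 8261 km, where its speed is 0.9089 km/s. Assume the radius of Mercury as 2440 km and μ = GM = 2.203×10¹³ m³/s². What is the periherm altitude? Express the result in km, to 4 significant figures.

periherm altitude ≈ 245.9 km

r_a = 2440 + 8261 = 10701 km = 1.070×10⁷ m.
Specific energy ε = v²/2 − μ/r = -1.646×10⁶ J/kg, so a = −μ/(2ε) = 6.693×10⁶ m.
The apsides satisfy r_p + r_a = 2a, so the periherm radius is 2a − r_a = 2.686×10⁶ m = 2685.9 km.
Periherm altitude = 2685.9 − 2440 = 245.92 km.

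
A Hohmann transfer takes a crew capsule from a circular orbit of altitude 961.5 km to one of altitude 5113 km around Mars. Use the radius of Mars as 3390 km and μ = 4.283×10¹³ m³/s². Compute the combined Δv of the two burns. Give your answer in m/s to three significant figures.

Δv_total ≈ 869 m/s

r₁ = 3390 + 961.5 = 4351.5 km = 4.3515×10⁶ m.
r₂ = 3390 + 5113 = 8503.0 km = 8.5030×10⁶ m.
Transfer ellipse a_t = (r₁ + r₂)/2 = 6.427×10⁶ m.
At r₁: circular v_c1 = √(μ/r₁) = 3137 m/s; transfer-periapsis v_p = √[μ(2/r₁ − 1/a_t)] = 3609 m/s.
Δv₁ = v_p − v_c1 = 471.2 m/s.
At r₂: circular v_c2 = √(μ/r₂) = 2244 m/s; transfer-apoapsis v_a = √[μ(2/r₂ − 1/a_t)] = 1847 m/s.
Δv₂ = v_c2 − v_a = 397.6 m/s.
Total Δv = Δv₁ + Δv₂ = 868.9 m/s.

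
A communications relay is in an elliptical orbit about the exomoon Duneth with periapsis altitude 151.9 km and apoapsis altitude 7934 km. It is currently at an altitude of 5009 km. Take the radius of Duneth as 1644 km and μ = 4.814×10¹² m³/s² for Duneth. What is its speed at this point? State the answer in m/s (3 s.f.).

v ≈ 775 m/s

r_p = 1644 + 151.9 = 1795.9 km = 1.7959×10⁶ m.
r_a = 1644 + 7934 = 9578.0 km = 9.5780×10⁶ m.
r = 1644 + 5009 = 6653.0 km = 6.653×10⁶ m.
Semi-major axis a = (r_p + r_a)/2 = 5686.9 km = 5.687×10⁶ m.
Vis-viva: v² = μ(2/r − 1/a) = 4.814×10¹² × (3.006×10⁻⁷ − 1.758×10⁻⁷) = 6.007×10⁵ m²/s².
v = 775.0 m/s.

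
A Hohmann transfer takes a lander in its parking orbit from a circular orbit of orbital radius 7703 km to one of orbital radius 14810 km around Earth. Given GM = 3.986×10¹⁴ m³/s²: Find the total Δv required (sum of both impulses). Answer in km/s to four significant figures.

r₁ = 7703 km = 7.703×10⁶ m.
r₂ = 14810 km = 1.481×10⁷ m.
Transfer ellipse a_t = (r₁ + r₂)/2 = 1.126×10⁷ m.
At r₁: circular v_c1 = √(μ/r₁) = 7193 m/s; transfer-perigee v_p = √[μ(2/r₁ − 1/a_t)] = 8251 m/s.
Δv₁ = v_p − v_c1 = 1058 m/s.
At r₂: circular v_c2 = √(μ/r₂) = 5188 m/s; transfer-apogee v_a = √[μ(2/r₂ − 1/a_t)] = 4292 m/s.
Δv₂ = v_c2 − v_a = 896.3 m/s.
Total Δv = Δv₁ + Δv₂ = 1954 m/s = 1.954 km/s.

Δv_total ≈ 1.954 km/s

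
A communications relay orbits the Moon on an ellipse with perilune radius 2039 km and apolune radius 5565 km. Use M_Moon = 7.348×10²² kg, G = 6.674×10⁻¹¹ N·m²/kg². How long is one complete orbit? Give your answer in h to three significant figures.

μ = GM = 6.674×10⁻¹¹ × 7.348×10²² = 4.904×10¹² m³/s².
Semi-major axis a = (r_p + r_a)/2 = (2039.0 + 5565.0)/2 = 3802.0 km = 3.802×10⁶ m.
By Kepler's third law T = 2π√(a³/μ) = 2π × 3.348×10³ = 2.103×10⁴ s.
= 5.843 h.

T ≈ 5.84 h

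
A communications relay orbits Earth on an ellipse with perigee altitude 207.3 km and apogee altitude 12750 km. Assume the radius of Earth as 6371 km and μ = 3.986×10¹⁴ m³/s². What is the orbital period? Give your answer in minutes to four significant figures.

T ≈ 241.6 minutes

r_p = 6371 + 207.3 = 6578.3 km = 6.5783×10⁶ m.
r_a = 6371 + 12750 = 19121 km = 1.9121×10⁷ m.
Semi-major axis a = (r_p + r_a)/2 = (6578.3 + 19121)/2 = 12850 km = 1.285×10⁷ m.
By Kepler's third law T = 2π√(a³/μ) = 2π × 2.307×10³ = 1.450×10⁴ s.
= 241.6 minutes.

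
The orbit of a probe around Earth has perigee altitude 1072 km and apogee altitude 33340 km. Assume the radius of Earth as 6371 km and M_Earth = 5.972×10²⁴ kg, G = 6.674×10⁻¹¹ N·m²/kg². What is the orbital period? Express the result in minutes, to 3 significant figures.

T ≈ 600 minutes

μ = GM = 6.674×10⁻¹¹ × 5.972×10²⁴ = 3.986×10¹⁴ m³/s².
r_p = 6371 + 1072 = 7443.0 km = 7.4430×10⁶ m.
r_a = 6371 + 33340 = 39711 km = 3.9711×10⁷ m.
Semi-major axis a = (r_p + r_a)/2 = (7443.0 + 39711)/2 = 23577 km = 2.358×10⁷ m.
By Kepler's third law T = 2π√(a³/μ) = 2π × 5.734×10³ = 3.603×10⁴ s.
= 600.5 minutes.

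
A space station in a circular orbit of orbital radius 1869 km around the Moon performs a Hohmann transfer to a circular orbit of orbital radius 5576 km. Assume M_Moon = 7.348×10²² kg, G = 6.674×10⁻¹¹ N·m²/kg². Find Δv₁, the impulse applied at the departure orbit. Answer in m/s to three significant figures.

Δv ≈ 363 m/s

μ = GM = 6.674×10⁻¹¹ × 7.348×10²² = 4.904×10¹² m³/s².
r₁ = 1869 km = 1.869×10⁶ m.
r₂ = 5576 km = 5.576×10⁶ m.
Transfer ellipse a_t = (r₁ + r₂)/2 = 3.722×10⁶ m.
At r₁: circular v_c1 = √(μ/r₁) = 1620 m/s; transfer-perilune v_p = √[μ(2/r₁ − 1/a_t)] = 1983 m/s.
Δv₁ = v_p − v_c1 = 362.7 m/s.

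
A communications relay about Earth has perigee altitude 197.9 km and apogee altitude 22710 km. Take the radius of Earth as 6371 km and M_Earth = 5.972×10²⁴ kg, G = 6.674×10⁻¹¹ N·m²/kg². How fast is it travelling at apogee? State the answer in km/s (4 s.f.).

μ = GM = 6.674×10⁻¹¹ × 5.972×10²⁴ = 3.986×10¹⁴ m³/s².
r_p = 6371 + 197.9 = 6568.9 km = 6.5689×10⁶ m.
r_a = 6371 + 22710 = 29081 km = 2.9081×10⁷ m.
Semi-major axis a = (r_p + r_a)/2 = 17825 km = 1.782×10⁷ m.
Vis-viva: v² = μ(2/r − 1/a) = 3.986×10¹⁴ × (6.877×10⁻⁸ − 5.610×10⁻⁸) = 5.051×10⁶ m²/s².
v = 2247 m/s = 2.247 km/s.

v ≈ 2.247 km/s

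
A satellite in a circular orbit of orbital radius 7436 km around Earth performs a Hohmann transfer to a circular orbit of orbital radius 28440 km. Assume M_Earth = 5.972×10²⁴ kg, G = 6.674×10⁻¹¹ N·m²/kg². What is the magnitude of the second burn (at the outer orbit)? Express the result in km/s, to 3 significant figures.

μ = GM = 6.674×10⁻¹¹ × 5.972×10²⁴ = 3.986×10¹⁴ m³/s².
r₁ = 7436 km = 7.436×10⁶ m.
r₂ = 28440 km = 2.844×10⁷ m.
Transfer ellipse a_t = (r₁ + r₂)/2 = 1.794×10⁷ m.
At r₁: circular v_c1 = √(μ/r₁) = 7321 m/s; transfer-perigee v_p = √[μ(2/r₁ − 1/a_t)] = 9219 m/s.
At r₂: circular v_c2 = √(μ/r₂) = 3744 m/s; transfer-apogee v_a = √[μ(2/r₂ − 1/a_t)] = 2410 m/s.
Δv₂ = v_c2 − v_a = 1333 m/s.
= 1.333 km/s.

Δv ≈ 1.33 km/s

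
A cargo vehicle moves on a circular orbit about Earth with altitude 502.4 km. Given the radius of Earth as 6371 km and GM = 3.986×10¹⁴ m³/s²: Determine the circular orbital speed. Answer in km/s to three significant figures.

r = 6371 + 502.4 = 6873.4 km = 6.8734×10⁶ m.
For a circular orbit v = √(μ/r) = √(3.986×10¹⁴ / 6.873×10⁶) = √(5.799×10⁷) = 7615 m/s.
That is 7.615 km/s.

v ≈ 7.62 km/s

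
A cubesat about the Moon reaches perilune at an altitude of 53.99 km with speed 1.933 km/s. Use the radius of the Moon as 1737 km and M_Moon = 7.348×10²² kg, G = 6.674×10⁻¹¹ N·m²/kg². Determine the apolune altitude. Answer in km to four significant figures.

apolune altitude ≈ 2109 km

μ = GM = 6.674×10⁻¹¹ × 7.348×10²² = 4.904×10¹² m³/s².
r_p = 1737 + 53.99 = 1791.0 km = 1.791×10⁶ m.
Specific energy ε = v²/2 − μ/r = -8.699×10⁵ J/kg, so a = −μ/(2ε) = 2.819×10⁶ m.
The apsides satisfy r_p + r_a = 2a, so the apolune radius is 2a − r_p = 3.846×10⁶ m = 3846.3 km.
Apolune altitude = 3846.3 − 1737 = 2109.3 km.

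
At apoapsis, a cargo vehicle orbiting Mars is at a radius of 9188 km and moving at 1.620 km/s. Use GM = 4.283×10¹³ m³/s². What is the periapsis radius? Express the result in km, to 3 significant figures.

r_a = 9.188×10⁶ m.
Specific energy ε = v²/2 − μ/r = -3.349×10⁶ J/kg, so a = −μ/(2ε) = 6.394×10⁶ m.
The apsides satisfy r_p + r_a = 2a, so the periapsis radius is 2a − r_a = 3.600×10⁶ m = 3599.7 km.

periapsis radius ≈ 3600 km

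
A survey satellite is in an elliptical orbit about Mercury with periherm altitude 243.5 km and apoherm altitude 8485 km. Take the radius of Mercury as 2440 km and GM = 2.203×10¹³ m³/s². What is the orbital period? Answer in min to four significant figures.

r_p = 2440 + 243.5 = 2683.5 km = 2.6835×10⁶ m.
r_a = 2440 + 8485 = 10925 km = 1.0925×10⁷ m.
Semi-major axis a = (r_p + r_a)/2 = (2683.5 + 10925)/2 = 6804.2 km = 6.804×10⁶ m.
By Kepler's third law T = 2π√(a³/μ) = 2π × 3.781×10³ = 2.376×10⁴ s.
= 396.0 min.

T ≈ 396.0 min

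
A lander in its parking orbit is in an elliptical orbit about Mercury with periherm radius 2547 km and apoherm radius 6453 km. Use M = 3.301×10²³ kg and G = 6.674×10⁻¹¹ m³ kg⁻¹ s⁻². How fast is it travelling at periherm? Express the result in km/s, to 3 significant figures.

v ≈ 3.52 km/s

μ = GM = 6.674×10⁻¹¹ × 3.301×10²³ = 2.203×10¹³ m³/s².
Semi-major axis a = (r_p + r_a)/2 = 4500.0 km = 4.500×10⁶ m.
Vis-viva: v² = μ(2/r − 1/a) = 2.203×10¹³ × (7.852×10⁻⁷ − 2.222×10⁻⁷) = 1.240×10⁷ m²/s².
v = 3522 m/s = 3.522 km/s.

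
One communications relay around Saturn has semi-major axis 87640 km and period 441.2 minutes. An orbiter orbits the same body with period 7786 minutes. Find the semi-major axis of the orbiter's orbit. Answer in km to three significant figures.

a₂ ≈ 5.94×10⁵ km

Kepler's third law: a³ ∝ T², so a₂ = a₁ (T₂/T₁)^(2/3).
T₂/T₁ = 17.65, (T₂/T₁)^(2/3) = 6.778.
a₂ = 87640 × 6.778 = 5.940×10⁵ km.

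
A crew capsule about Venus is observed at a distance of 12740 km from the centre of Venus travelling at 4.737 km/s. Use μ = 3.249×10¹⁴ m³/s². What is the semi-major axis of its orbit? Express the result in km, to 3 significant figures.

r = 1.274×10⁷ m.
Specific orbital energy ε = v²/2 − μ/r = (4737)²/2 − 3.249×10¹⁴/1.274×10⁷ = -1.428×10⁷ J/kg.
Since ε = −μ/(2a), a = −μ/(2ε) = 1.137×10⁷ m = 11374 km.

a ≈ 11400 km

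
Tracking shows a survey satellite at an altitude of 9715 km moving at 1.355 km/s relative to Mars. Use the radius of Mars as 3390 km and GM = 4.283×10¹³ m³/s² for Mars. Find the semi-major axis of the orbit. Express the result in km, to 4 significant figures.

a ≈ 9112 km

r = 3390 + 9715 = 13105 km = 1.310×10⁷ m.
Vis-viva rearranged: 1/a = 2/r − v²/μ = 1.526×10⁻⁷ − 4.287×10⁻⁸ = 1.097×10⁻⁷ m⁻¹.
a = 9.112×10⁶ m = 9112.0 km.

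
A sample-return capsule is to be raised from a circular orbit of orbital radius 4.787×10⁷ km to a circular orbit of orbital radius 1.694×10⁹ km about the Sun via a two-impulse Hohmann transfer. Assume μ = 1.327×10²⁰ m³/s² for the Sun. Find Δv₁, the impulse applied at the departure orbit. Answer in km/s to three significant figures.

r₁ = 4.787×10⁷ km = 4.787×10¹⁰ m.
r₂ = 1.694×10⁹ km = 1.694×10¹² m.
Transfer ellipse a_t = (r₁ + r₂)/2 = 8.709×10¹¹ m.
At r₁: circular v_c1 = √(μ/r₁) = 52650 m/s; transfer-perihelion v_p = √[μ(2/r₁ − 1/a_t)] = 73430 m/s.
Δv₁ = v_p − v_c1 = 20780 m/s.
= 20.78 km/s.

Δv ≈ 20.8 km/s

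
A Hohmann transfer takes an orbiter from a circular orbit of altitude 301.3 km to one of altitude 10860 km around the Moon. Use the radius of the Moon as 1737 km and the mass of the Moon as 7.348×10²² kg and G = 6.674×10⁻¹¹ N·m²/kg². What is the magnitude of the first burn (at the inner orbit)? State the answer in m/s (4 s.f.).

Δv ≈ 484.0 m/s

μ = GM = 6.674×10⁻¹¹ × 7.348×10²² = 4.904×10¹² m³/s².
r₁ = 1737 + 301.3 = 2038.3 km = 2.0383×10⁶ m.
r₂ = 1737 + 10860 = 12597 km = 1.2597×10⁷ m.
Transfer ellipse a_t = (r₁ + r₂)/2 = 7.318×10⁶ m.
At r₁: circular v_c1 = √(μ/r₁) = 1551 m/s; transfer-perilune v_p = √[μ(2/r₁ − 1/a_t)] = 2035 m/s.
Δv₁ = v_p − v_c1 = 484.0 m/s.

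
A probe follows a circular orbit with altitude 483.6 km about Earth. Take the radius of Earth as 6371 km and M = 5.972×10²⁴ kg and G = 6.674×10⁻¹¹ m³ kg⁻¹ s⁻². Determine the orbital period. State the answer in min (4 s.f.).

μ = GM = 6.674×10⁻¹¹ × 5.972×10²⁴ = 3.986×10¹⁴ m³/s².
r = 6371 + 483.6 = 6854.6 km = 6.8546×10⁶ m.
Kepler's third law: T = 2π√(r³/μ) = 2π√((6.855×10⁶)³ / 3.986×10¹⁴).
r³/μ = 8.081×10⁵ s², so T = 2π × 8.989×10² = 5.648×10³ s.
Converting: 5.648×10³ s ÷ 60.00 = 94.13 min.

T ≈ 94.13 min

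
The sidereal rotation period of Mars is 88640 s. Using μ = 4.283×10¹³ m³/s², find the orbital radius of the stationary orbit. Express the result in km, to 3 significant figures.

r_sync ≈ 20400 km

A synchronous orbit has period T, so by Kepler's third law a = (μT²/4π²)^(1/3).
μT²/4π² = 4.283×10¹³ × (8.864×10⁴)² / 39.48 = 8.524×10²¹ m³.
a = 2.043×10⁷ m = 20428 km.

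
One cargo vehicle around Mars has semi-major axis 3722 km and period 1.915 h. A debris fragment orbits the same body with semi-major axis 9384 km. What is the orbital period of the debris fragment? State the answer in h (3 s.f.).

Kepler's third law: T² ∝ a³, so T₂ = T₁ (a₂/a₁)^(3/2).
a₂/a₁ = 2.521, (a₂/a₁)^(3/2) = 4.003.
T₂ = 1.915 × 4.003 = 7.666 h.

T₂ ≈ 7.67 h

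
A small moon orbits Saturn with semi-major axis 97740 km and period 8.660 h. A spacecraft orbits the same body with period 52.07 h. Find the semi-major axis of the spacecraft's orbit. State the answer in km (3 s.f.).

Kepler's third law: a³ ∝ T², so a₂ = a₁ (T₂/T₁)^(2/3).
T₂/T₁ = 6.013, (T₂/T₁)^(2/3) = 3.307.
a₂ = 97740 × 3.307 = 3.232×10⁵ km.

a₂ ≈ 3.23×10⁵ km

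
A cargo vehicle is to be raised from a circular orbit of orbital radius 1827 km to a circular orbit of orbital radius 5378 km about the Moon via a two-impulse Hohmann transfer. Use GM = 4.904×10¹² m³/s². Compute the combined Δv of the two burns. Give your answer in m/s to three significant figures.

Δv_total ≈ 638 m/s

r₁ = 1827 km = 1.827×10⁶ m.
r₂ = 5378 km = 5.378×10⁶ m.
Transfer ellipse a_t = (r₁ + r₂)/2 = 3.602×10⁶ m.
At r₁: circular v_c1 = √(μ/r₁) = 1638 m/s; transfer-perilune v_p = √[μ(2/r₁ − 1/a_t)] = 2002 m/s.
Δv₁ = v_p − v_c1 = 363.4 m/s.
At r₂: circular v_c2 = √(μ/r₂) = 954.9 m/s; transfer-apolune v_a = √[μ(2/r₂ − 1/a_t)] = 680.0 m/s.
Δv₂ = v_c2 − v_a = 274.9 m/s.
Total Δv = Δv₁ + Δv₂ = 638.3 m/s.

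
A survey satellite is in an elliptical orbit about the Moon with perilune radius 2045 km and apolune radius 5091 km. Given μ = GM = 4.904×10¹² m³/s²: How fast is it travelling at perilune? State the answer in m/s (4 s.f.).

v ≈ 1850 m/s

Semi-major axis a = (r_p + r_a)/2 = 3568.0 km = 3.568×10⁶ m.
Vis-viva: v² = μ(2/r − 1/a) = 4.904×10¹² × (9.780×10⁻⁷ − 2.803×10⁻⁷) = 3.422×10⁶ m²/s².
v = 1850 m/s.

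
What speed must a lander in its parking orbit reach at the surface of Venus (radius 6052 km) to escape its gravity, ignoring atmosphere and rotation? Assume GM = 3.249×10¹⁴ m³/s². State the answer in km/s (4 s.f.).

r = R = 6.052×10⁶ m.
Escape speed v_esc = √(2μ/r) = √(2 × 3.249×10¹⁴ / 6.052×10⁶) = √(1.074×10⁸) = 10360 m/s.
= 10.36 km/s.

v_esc ≈ 10.36 km/s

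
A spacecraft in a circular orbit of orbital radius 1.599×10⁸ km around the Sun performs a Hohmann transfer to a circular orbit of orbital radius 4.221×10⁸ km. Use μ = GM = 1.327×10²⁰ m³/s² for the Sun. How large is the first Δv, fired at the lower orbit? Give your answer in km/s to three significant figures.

r₁ = 1.599×10⁸ km = 1.599×10¹¹ m.
r₂ = 4.221×10⁸ km = 4.221×10¹¹ m.
Transfer ellipse a_t = (r₁ + r₂)/2 = 2.910×10¹¹ m.
At r₁: circular v_c1 = √(μ/r₁) = 28810 m/s; transfer-perihelion v_p = √[μ(2/r₁ − 1/a_t)] = 34700 m/s.
Δv₁ = v_p − v_c1 = 5888 m/s.
= 5.888 km/s.

Δv ≈ 5.89 km/s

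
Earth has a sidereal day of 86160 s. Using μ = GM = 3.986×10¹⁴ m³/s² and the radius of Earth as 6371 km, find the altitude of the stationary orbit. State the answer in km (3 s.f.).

A synchronous orbit has period T, so by Kepler's third law a = (μT²/4π²)^(1/3).
μT²/4π² = 3.986×10¹⁴ × (8.616×10⁴)² / 39.48 = 7.495×10²² m³.
a = 4.216×10⁷ m = 42163 km.
Altitude h = a − R = 42163 − 6371 = 35792 km.

h_sync ≈ 35800 km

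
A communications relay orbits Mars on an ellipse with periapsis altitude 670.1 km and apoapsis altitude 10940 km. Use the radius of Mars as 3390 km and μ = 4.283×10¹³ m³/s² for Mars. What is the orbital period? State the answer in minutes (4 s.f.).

r_p = 3390 + 670.1 = 4060.1 km = 4.0601×10⁶ m.
r_a = 3390 + 10940 = 14330 km = 1.4330×10⁷ m.
Semi-major axis a = (r_p + r_a)/2 = (4060.1 + 14330)/2 = 9195.0 km = 9.195×10⁶ m.
By Kepler's third law T = 2π√(a³/μ) = 2π × 4.260×10³ = 2.677×10⁴ s.
= 446.2 minutes.

T ≈ 446.2 minutes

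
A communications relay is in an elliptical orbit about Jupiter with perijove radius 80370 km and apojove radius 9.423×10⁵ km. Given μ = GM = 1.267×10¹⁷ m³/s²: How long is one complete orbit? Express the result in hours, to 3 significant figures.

Semi-major axis a = (r_p + r_a)/2 = (80370 + 9.4230×10⁵)/2 = 5.1134×10⁵ km = 5.113×10⁸ m.
By Kepler's third law T = 2π√(a³/μ) = 2π × 3.248×10⁴ = 2.041×10⁵ s.
= 56.70 hours.

T ≈ 56.7 hours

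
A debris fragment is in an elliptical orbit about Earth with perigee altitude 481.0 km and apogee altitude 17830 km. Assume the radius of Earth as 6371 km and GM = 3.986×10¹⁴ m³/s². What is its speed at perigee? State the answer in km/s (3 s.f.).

v ≈ 9.52 km/s

r_p = 6371 + 481.0 = 6852.0 km = 6.8520×10⁶ m.
r_a = 6371 + 17830 = 24201 km = 2.4201×10⁷ m.
Semi-major axis a = (r_p + r_a)/2 = 15526 km = 1.553×10⁷ m.
Vis-viva: v² = μ(2/r − 1/a) = 3.986×10¹⁴ × (2.919×10⁻⁷ − 6.441×10⁻⁸) = 9.067×10⁷ m²/s².
v = 9522 m/s = 9.522 km/s.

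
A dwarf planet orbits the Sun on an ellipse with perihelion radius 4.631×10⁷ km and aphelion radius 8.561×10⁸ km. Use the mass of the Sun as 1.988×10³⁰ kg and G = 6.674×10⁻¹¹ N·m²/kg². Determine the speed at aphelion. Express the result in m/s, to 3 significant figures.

μ = GM = 6.674×10⁻¹¹ × 1.988×10³⁰ = 1.327×10²⁰ m³/s².
Semi-major axis a = (r_p + r_a)/2 = 4.5120×10⁸ km = 4.512×10¹¹ m.
Vis-viva: v² = μ(2/r − 1/a) = 1.327×10²⁰ × (2.336×10⁻¹² − 2.216×10⁻¹²) = 1.591×10⁷ m²/s².
v = 3988 m/s.

v ≈ 3990 m/s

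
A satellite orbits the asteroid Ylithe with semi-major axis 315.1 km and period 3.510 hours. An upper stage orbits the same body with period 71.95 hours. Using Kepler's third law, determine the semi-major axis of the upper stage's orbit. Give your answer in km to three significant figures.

Kepler's third law: a³ ∝ T², so a₂ = a₁ (T₂/T₁)^(2/3).
T₂/T₁ = 20.50, (T₂/T₁)^(2/3) = 7.490.
a₂ = 315.1 × 7.490 = 2360 km.

a₂ ≈ 2360 km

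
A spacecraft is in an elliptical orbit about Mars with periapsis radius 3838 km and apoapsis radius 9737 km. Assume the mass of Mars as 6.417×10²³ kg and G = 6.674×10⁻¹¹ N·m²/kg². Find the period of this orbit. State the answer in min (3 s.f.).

T ≈ 283 min

μ = GM = 6.674×10⁻¹¹ × 6.417×10²³ = 4.283×10¹³ m³/s².
Semi-major axis a = (r_p + r_a)/2 = (3838.0 + 9737.0)/2 = 6787.5 km = 6.788×10⁶ m.
By Kepler's third law T = 2π√(a³/μ) = 2π × 2.702×10³ = 1.698×10⁴ s.
= 283.0 min.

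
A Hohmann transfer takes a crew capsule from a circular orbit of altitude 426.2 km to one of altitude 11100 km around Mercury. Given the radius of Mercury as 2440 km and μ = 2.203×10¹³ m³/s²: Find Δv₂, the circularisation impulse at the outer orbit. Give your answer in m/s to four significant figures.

r₁ = 2440 + 426.2 = 2866.2 km = 2.8662×10⁶ m.
r₂ = 2440 + 11100 = 13540 km = 1.3540×10⁷ m.
Transfer ellipse a_t = (r₁ + r₂)/2 = 8.203×10⁶ m.
At r₁: circular v_c1 = √(μ/r₁) = 2772 m/s; transfer-periherm v_p = √[μ(2/r₁ − 1/a_t)] = 3562 m/s.
At r₂: circular v_c2 = √(μ/r₂) = 1276 m/s; transfer-apoherm v_a = √[μ(2/r₂ − 1/a_t)] = 754.0 m/s.
Δv₂ = v_c2 − v_a = 521.6 m/s.

Δv ≈ 521.6 m/s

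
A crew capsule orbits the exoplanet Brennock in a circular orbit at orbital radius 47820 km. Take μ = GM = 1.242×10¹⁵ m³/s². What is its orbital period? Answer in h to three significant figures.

r = 47820 km = 4.782×10⁷ m.
Kepler's third law: T = 2π√(r³/μ) = 2π√((4.782×10⁷)³ / 1.242×10¹⁵).
r³/μ = 8.805×10⁷ s², so T = 2π × 9.383×10³ = 5.896×10⁴ s.
Converting: 5.896×10⁴ s ÷ 3600 = 16.38 h.

T ≈ 16.4 h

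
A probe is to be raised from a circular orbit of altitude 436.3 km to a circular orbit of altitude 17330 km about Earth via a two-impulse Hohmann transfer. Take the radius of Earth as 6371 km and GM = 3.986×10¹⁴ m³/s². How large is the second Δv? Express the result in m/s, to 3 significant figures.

r₁ = 6371 + 436.3 = 6807.3 km = 6.8073×10⁶ m.
r₂ = 6371 + 17330 = 23701 km = 2.3701×10⁷ m.
Transfer ellipse a_t = (r₁ + r₂)/2 = 1.525×10⁷ m.
At r₁: circular v_c1 = √(μ/r₁) = 7652 m/s; transfer-perigee v_p = √[μ(2/r₁ − 1/a_t)] = 9538 m/s.
At r₂: circular v_c2 = √(μ/r₂) = 4101 m/s; transfer-apogee v_a = √[μ(2/r₂ − 1/a_t)] = 2740 m/s.
Δv₂ = v_c2 − v_a = 1361 m/s.

Δv ≈ 1360 m/s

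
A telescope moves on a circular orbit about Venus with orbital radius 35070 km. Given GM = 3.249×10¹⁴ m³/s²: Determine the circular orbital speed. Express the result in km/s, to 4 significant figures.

v ≈ 3.044 km/s

r = 35070 km = 3.507×10⁷ m.
For a circular orbit v = √(μ/r) = √(3.249×10¹⁴ / 3.507×10⁷) = √(9.264×10⁶) = 3044 m/s.
That is 3.044 km/s.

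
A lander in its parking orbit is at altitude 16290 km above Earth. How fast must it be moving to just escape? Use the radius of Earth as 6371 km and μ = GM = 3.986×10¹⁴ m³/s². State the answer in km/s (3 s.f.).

r = 6371 + 16290 = 22661 km = 2.2661×10⁷ m.
Escape speed v_esc = √(2μ/r) = √(2 × 3.986×10¹⁴ / 2.266×10⁷) = √(3.518×10⁷) = 5931 m/s.
= 5.931 km/s.

v_esc ≈ 5.93 km/s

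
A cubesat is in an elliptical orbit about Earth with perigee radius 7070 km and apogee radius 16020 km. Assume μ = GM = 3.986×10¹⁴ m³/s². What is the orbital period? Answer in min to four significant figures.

Semi-major axis a = (r_p + r_a)/2 = (7070.0 + 16020)/2 = 11545 km = 1.154×10⁷ m.
By Kepler's third law T = 2π√(a³/μ) = 2π × 1.965×10³ = 1.235×10⁴ s.
= 205.8 min.

T ≈ 205.8 min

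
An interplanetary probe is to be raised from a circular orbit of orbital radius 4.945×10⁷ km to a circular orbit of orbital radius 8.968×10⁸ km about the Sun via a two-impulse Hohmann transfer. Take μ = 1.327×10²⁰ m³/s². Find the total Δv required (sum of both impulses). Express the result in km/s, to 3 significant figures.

r₁ = 4.945×10⁷ km = 4.945×10¹⁰ m.
r₂ = 8.968×10⁸ km = 8.968×10¹¹ m.
Transfer ellipse a_t = (r₁ + r₂)/2 = 4.731×10¹¹ m.
At r₁: circular v_c1 = √(μ/r₁) = 51800 m/s; transfer-perihelion v_p = √[μ(2/r₁ − 1/a_t)] = 71320 m/s.
Δv₁ = v_p − v_c1 = 19520 m/s.
At r₂: circular v_c2 = √(μ/r₂) = 12160 m/s; transfer-aphelion v_a = √[μ(2/r₂ − 1/a_t)] = 3933 m/s.
Δv₂ = v_c2 − v_a = 8232 m/s.
Total Δv = Δv₁ + Δv₂ = 27750 m/s = 27.75 km/s.

Δv_total ≈ 27.7 km/s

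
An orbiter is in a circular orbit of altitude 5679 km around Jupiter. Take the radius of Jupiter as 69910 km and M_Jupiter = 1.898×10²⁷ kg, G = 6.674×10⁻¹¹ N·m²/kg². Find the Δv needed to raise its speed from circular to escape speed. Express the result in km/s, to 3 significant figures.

Δv ≈ 17.0 km/s

μ = GM = 6.674×10⁻¹¹ × 1.898×10²⁷ = 1.267×10¹⁷ m³/s².
r = 69910 + 5679 = 75589 km = 7.5589×10⁷ m.
Circular speed v_c = √(μ/r) = 40940 m/s.
Escape speed v_esc = √(2μ/r) = √2 × v_c = 57890 m/s.
Δv = v_esc − v_c = 16960 m/s = 16.96 km/s.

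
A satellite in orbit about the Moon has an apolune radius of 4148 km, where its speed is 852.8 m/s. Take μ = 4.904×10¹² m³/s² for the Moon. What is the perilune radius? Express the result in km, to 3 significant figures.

perilune radius ≈ 1840 km

r_a = 4.148×10⁶ m.
Specific energy ε = v²/2 − μ/r = -8.186×10⁵ J/kg, so a = −μ/(2ε) = 2.995×10⁶ m.
The apsides satisfy r_p + r_a = 2a, so the perilune radius is 2a − r_a = 1.843×10⁶ m = 1842.6 km.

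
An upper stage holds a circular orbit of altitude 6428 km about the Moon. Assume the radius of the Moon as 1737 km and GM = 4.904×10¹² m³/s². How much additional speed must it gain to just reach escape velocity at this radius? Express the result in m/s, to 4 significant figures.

r = 1737 + 6428 = 8165.0 km = 8.1650×10⁶ m.
Circular speed v_c = √(μ/r) = 775.0 m/s.
Escape speed v_esc = √(2μ/r) = √2 × v_c = 1096 m/s.
Δv = v_esc − v_c = 321.0 m/s.

Δv ≈ 321.0 m/s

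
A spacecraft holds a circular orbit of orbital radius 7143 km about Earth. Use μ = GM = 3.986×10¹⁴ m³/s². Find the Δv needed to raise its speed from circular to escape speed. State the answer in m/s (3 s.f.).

Δv ≈ 3090 m/s

r = 7143 km = 7.143×10⁶ m.
Circular speed v_c = √(μ/r) = 7470 m/s.
Escape speed v_esc = √(2μ/r) = √2 × v_c = 10560 m/s.
Δv = v_esc − v_c = 3094 m/s.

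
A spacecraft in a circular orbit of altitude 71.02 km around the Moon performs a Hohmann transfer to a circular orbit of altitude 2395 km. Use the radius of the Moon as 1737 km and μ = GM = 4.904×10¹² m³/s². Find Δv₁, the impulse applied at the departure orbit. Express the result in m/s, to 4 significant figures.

r₁ = 1737 + 71.02 = 1808.0 km = 1.8080×10⁶ m.
r₂ = 1737 + 2395 = 4132.0 km = 4.1320×10⁶ m.
Transfer ellipse a_t = (r₁ + r₂)/2 = 2.970×10⁶ m.
At r₁: circular v_c1 = √(μ/r₁) = 1647 m/s; transfer-perilune v_p = √[μ(2/r₁ − 1/a_t)] = 1943 m/s.
Δv₁ = v_p − v_c1 = 295.6 m/s.

Δv ≈ 295.6 m/s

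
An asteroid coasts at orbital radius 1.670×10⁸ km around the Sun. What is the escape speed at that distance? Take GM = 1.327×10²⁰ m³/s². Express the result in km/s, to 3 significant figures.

v_esc ≈ 39.9 km/s

r = 1.670×10⁸ km = 1.670×10¹¹ m.
Escape speed v_esc = √(2μ/r) = √(2 × 1.327×10²⁰ / 1.670×10¹¹) = √(1.589×10⁹) = 39870 m/s.
= 39.87 km/s.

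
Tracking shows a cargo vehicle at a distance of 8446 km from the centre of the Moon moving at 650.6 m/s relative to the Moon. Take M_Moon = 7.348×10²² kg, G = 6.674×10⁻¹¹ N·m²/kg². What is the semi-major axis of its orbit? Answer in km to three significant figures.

μ = GM = 6.674×10⁻¹¹ × 7.348×10²² = 4.904×10¹² m³/s².
r = 8.446×10⁶ m.
Specific orbital energy ε = v²/2 − μ/r = (650.6)²/2 − 4.904×10¹²/8.446×10⁶ = -3.690×10⁵ J/kg.
Since ε = −μ/(2a), a = −μ/(2ε) = 6.645×10⁶ m = 6645.1 km.

a ≈ 6650 km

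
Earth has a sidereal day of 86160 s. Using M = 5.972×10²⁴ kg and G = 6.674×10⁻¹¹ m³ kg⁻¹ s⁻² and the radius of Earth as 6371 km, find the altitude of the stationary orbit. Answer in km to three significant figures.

μ = GM = 6.674×10⁻¹¹ × 5.972×10²⁴ = 3.986×10¹⁴ m³/s².
A synchronous orbit has period T, so by Kepler's third law a = (μT²/4π²)^(1/3).
μT²/4π² = 3.986×10¹⁴ × (8.616×10⁴)² / 39.48 = 7.495×10²² m³.
a = 4.216×10⁷ m = 42162 km.
Altitude h = a − R = 42162 − 6371 = 35791 km.

h_sync ≈ 35800 km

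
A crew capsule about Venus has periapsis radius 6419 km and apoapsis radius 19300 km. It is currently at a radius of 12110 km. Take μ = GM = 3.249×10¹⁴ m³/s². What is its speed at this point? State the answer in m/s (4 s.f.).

v ≈ 5328 m/s

Semi-major axis a = (r_p + r_a)/2 = 12860 km = 1.286×10⁷ m.
Vis-viva: v² = μ(2/r − 1/a) = 3.249×10¹⁴ × (1.652×10⁻⁷ − 7.776×10⁻⁸) = 2.839×10⁷ m²/s².
v = 5328 m/s.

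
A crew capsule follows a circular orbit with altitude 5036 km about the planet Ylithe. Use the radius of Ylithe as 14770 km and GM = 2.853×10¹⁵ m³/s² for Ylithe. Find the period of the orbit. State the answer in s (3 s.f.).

r = 14770 + 5036 = 19806 km = 1.9806×10⁷ m.
Kepler's third law: T = 2π√(r³/μ) = 2π√((1.981×10⁷)³ / 2.853×10¹⁵).
r³/μ = 2.723×10⁶ s², so T = 2π × 1.650×10³ = 1.037×10⁴ s.

T ≈ 10400 s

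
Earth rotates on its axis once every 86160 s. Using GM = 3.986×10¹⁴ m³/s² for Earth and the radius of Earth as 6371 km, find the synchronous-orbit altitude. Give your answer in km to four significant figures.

h_sync ≈ 35790 km

A synchronous orbit has period T, so by Kepler's third law a = (μT²/4π²)^(1/3).
μT²/4π² = 3.986×10¹⁴ × (8.616×10⁴)² / 39.48 = 7.495×10²² m³.
a = 4.216×10⁷ m = 42163 km.
Altitude h = a − R = 42163 − 6371 = 35792 km.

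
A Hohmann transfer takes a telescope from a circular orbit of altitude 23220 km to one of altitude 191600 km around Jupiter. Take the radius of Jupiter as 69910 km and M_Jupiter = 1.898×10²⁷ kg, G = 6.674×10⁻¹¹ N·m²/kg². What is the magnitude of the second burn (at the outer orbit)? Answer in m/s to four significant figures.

Δv ≈ 6059 m/s

μ = GM = 6.674×10⁻¹¹ × 1.898×10²⁷ = 1.267×10¹⁷ m³/s².
r₁ = 69910 + 23220 = 93130 km = 9.3130×10⁷ m.
r₂ = 69910 + 191600 = 261510 km = 2.6151×10⁸ m.
Transfer ellipse a_t = (r₁ + r₂)/2 = 1.773×10⁸ m.
At r₁: circular v_c1 = √(μ/r₁) = 36880 m/s; transfer-perijove v_p = √[μ(2/r₁ − 1/a_t)] = 44790 m/s.
At r₂: circular v_c2 = √(μ/r₂) = 22010 m/s; transfer-apojove v_a = √[μ(2/r₂ − 1/a_t)] = 15950 m/s.
Δv₂ = v_c2 − v_a = 6059 m/s.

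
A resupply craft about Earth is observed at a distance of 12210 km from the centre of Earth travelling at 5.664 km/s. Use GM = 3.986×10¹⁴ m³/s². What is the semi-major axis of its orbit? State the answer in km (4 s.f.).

a ≈ 12000 km

r = 1.221×10⁷ m.
Vis-viva rearranged: 1/a = 2/r − v²/μ = 1.638×10⁻⁷ − 8.048×10⁻⁸ = 8.332×10⁻⁸ m⁻¹.
a = 1.200×10⁷ m = 12002 km.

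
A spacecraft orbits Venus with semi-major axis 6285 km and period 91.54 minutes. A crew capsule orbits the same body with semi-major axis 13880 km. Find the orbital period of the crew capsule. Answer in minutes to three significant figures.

T₂ ≈ 300 minutes

Kepler's third law: T² ∝ a³, so T₂ = T₁ (a₂/a₁)^(3/2).
a₂/a₁ = 2.208, (a₂/a₁)^(3/2) = 3.282.
T₂ = 91.54 × 3.282 = 300.4 minutes.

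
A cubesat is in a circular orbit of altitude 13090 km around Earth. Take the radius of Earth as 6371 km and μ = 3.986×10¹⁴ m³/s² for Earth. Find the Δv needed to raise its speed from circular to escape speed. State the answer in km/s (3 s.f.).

r = 6371 + 13090 = 19461 km = 1.9461×10⁷ m.
Circular speed v_c = √(μ/r) = 4526 m/s.
Escape speed v_esc = √(2μ/r) = √2 × v_c = 6400 m/s.
Δv = v_esc − v_c = 1875 m/s = 1.875 km/s.

Δv ≈ 1.87 km/s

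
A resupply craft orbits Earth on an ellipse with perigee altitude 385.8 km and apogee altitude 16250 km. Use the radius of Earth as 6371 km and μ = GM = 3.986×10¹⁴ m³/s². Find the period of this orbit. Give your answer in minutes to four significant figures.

T ≈ 295.3 minutes

r_p = 6371 + 385.8 = 6756.8 km = 6.7568×10⁶ m.
r_a = 6371 + 16250 = 22621 km = 2.2621×10⁷ m.
Semi-major axis a = (r_p + r_a)/2 = (6756.8 + 22621)/2 = 14689 km = 1.469×10⁷ m.
By Kepler's third law T = 2π√(a³/μ) = 2π × 2.820×10³ = 1.772×10⁴ s.
= 295.3 minutes.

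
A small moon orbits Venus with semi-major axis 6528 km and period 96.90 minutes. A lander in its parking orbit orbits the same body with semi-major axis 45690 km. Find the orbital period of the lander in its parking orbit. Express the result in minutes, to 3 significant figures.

T₂ ≈ 1790 minutes

Kepler's third law: T² ∝ a³, so T₂ = T₁ (a₂/a₁)^(3/2).
a₂/a₁ = 6.999, (a₂/a₁)^(3/2) = 18.52.
T₂ = 96.90 × 18.52 = 1794 minutes.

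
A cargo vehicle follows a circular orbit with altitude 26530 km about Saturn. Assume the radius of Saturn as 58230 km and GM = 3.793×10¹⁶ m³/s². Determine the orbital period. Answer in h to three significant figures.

T ≈ 6.99 h

r = 58230 + 26530 = 84760 km = 8.4760×10⁷ m.
Kepler's third law: T = 2π√(r³/μ) = 2π√((8.476×10⁷)³ / 3.793×10¹⁶).
r³/μ = 1.605×10⁷ s², so T = 2π × 4.007×10³ = 2.518×10⁴ s.
Converting: 2.518×10⁴ s ÷ 3600 = 6.993 h.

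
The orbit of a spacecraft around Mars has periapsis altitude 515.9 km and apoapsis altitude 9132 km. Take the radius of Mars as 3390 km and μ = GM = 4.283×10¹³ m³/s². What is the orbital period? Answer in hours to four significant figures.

r_p = 3390 + 515.9 = 3905.9 km = 3.9059×10⁶ m.
r_a = 3390 + 9132 = 12522 km = 1.2522×10⁷ m.
Semi-major axis a = (r_p + r_a)/2 = (3905.9 + 12522)/2 = 8214.0 km = 8.214×10⁶ m.
By Kepler's third law T = 2π√(a³/μ) = 2π × 3.597×10³ = 2.260×10⁴ s.
= 6.278 hours.

T ≈ 6.278 hours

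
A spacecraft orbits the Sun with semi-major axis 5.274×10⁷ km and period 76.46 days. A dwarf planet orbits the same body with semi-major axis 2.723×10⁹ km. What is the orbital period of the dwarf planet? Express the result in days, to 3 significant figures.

T₂ ≈ 28400 days

Kepler's third law: T² ∝ a³, so T₂ = T₁ (a₂/a₁)^(3/2).
a₂/a₁ = 51.63, (a₂/a₁)^(3/2) = 371.0.
T₂ = 76.46 × 371.0 = 28370 days.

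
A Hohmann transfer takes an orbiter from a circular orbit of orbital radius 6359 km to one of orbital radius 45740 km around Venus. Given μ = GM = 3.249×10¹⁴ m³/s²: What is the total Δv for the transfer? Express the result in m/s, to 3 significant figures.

Δv_total ≈ 3670 m/s

r₁ = 6359 km = 6.359×10⁶ m.
r₂ = 45740 km = 4.574×10⁷ m.
Transfer ellipse a_t = (r₁ + r₂)/2 = 2.605×10⁷ m.
At r₁: circular v_c1 = √(μ/r₁) = 7148 m/s; transfer-periapsis v_p = √[μ(2/r₁ − 1/a_t)] = 9472 m/s.
Δv₁ = v_p − v_c1 = 2324 m/s.
At r₂: circular v_c2 = √(μ/r₂) = 2665 m/s; transfer-apoapsis v_a = √[μ(2/r₂ − 1/a_t)] = 1317 m/s.
Δv₂ = v_c2 − v_a = 1348 m/s.
Total Δv = Δv₁ + Δv₂ = 3672 m/s.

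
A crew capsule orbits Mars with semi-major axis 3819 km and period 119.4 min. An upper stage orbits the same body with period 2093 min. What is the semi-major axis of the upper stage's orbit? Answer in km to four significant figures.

a₂ ≈ 25770 km

Kepler's third law: a³ ∝ T², so a₂ = a₁ (T₂/T₁)^(2/3).
T₂/T₁ = 17.53, (T₂/T₁)^(2/3) = 6.748.
a₂ = 3819 × 6.748 = 25770 km.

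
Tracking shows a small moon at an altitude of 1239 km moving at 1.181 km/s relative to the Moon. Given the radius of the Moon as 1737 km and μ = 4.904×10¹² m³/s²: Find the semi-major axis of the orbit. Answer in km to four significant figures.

r = 1737 + 1239 = 2976.0 km = 2.976×10⁶ m.
Vis-viva rearranged: 1/a = 2/r − v²/μ = 6.720×10⁻⁷ − 2.844×10⁻⁷ = 3.876×10⁻⁷ m⁻¹.
a = 2.580×10⁶ m = 2579.8 km.

a ≈ 2580 km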